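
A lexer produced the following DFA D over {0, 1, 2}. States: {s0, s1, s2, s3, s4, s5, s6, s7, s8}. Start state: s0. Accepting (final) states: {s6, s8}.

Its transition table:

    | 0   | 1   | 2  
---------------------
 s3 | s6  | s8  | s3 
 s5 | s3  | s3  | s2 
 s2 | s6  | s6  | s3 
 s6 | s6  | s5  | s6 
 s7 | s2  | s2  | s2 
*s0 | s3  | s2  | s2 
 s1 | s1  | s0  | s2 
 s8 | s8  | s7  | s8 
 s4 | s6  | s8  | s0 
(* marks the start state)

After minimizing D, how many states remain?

3

Reachable states from the start: {s0,s2,s3,s5,s6,s7,s8}. Unreachable: {s1,s4} — drop them.
Initial partition by acceptance: {s6,s8} | {s0,s2,s3,s5,s7}.
Split {s0,s2,s3,s5,s7} by δ(·,0) → {s0,s5,s7} and {s2,s3}.
Stable partition: {s6,s8} | {s0,s5,s7} | {s2,s3} — 3 equivalence classes.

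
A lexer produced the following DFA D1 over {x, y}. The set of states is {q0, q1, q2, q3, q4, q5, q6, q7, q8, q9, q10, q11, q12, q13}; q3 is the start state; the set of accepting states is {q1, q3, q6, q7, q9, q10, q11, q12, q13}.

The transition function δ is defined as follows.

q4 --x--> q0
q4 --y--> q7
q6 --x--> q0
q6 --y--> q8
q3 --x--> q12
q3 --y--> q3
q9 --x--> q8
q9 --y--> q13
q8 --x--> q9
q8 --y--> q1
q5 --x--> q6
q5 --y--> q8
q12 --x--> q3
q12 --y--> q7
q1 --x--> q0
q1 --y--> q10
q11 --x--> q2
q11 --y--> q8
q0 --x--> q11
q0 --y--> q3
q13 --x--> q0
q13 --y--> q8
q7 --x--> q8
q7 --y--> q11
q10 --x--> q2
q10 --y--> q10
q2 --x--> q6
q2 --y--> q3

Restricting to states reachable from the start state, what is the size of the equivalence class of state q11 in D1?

3

First remove the unreachable states {q4,q5}; 12 states remain.
P0 = {q1,q3,q6,q7,q9,q10,q11,q12,q13} | {q0,q2,q8}.
On input x, block {q1,q3,q6,q7,q9,q10,q11,q12,q13} splits into {q1,q6,q7,q9,q10,q11,q13} and {q3,q12}.
Split {q1,q6,q7,q9,q10,q11,q13} by δ(·,y) → {q1,q7,q9,q10} and {q6,q11,q13}.
On input y, block {q1,q7,q9,q10} splits into {q1,q10} and {q7,q9}.
On input x, block {q0,q2,q8} splits into {q0,q2} and {q8}.
Refine {q3,q12} on symbol y: members go to different blocks, giving {q3} and {q12}.
Stable partition: {q1,q10} | {q0,q2} | {q3} | {q6,q11,q13} | {q7,q9} | {q8} | {q12} — 7 equivalence classes.
State q11 belongs to the block {q6,q11,q13}, which has 3 states.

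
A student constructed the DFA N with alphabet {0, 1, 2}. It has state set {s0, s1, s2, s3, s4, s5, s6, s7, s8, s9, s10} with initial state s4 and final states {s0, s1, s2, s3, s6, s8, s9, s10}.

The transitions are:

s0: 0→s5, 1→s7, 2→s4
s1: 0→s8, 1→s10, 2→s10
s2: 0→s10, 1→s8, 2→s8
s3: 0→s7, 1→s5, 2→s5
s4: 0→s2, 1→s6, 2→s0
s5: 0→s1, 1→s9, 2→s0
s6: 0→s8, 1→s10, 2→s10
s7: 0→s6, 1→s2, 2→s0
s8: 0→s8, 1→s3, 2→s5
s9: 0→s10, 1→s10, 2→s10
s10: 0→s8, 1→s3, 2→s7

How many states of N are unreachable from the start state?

Every one of the 11 states is reachable from s4.

0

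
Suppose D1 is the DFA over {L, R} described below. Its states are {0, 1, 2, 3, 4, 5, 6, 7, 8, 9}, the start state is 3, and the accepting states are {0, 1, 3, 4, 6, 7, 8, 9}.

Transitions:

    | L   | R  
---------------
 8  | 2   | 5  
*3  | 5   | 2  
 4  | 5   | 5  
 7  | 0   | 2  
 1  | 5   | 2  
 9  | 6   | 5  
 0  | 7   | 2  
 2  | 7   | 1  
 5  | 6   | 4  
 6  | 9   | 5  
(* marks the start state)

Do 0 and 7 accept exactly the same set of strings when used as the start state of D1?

States {8} cannot be reached from the start state, so discard them.
Initial partition by acceptance: {0,1,3,4,6,7,9} | {2,5}.
On input L, block {0,1,3,4,6,7,9} splits into {0,6,7,9} and {1,3,4}.
Stable partition: {0,6,7,9} | {2,5} | {1,3,4} — 3 equivalence classes.
0 and 7 lie in the same block of the stable partition, so they are equivalent — no string distinguishes them.

Yes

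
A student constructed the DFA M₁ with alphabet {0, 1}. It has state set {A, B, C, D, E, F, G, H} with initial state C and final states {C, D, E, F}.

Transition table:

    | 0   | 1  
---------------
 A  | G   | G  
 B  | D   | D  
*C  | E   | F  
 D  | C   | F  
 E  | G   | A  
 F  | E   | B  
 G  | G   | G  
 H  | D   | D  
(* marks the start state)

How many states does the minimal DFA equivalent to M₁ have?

First remove the unreachable states {H}; 7 states remain.
P0 = {C,D,E,F} | {A,B,G}.
On input 0, block {C,D,E,F} splits into {C,D,F} and {E}.
Split {C,D,F} by δ(·,0) → {C,F} and {D}.
Refine {C,F} on symbol 1: members go to different blocks, giving {C} and {F}.
Refine {A,B,G} on symbol 0: members go to different blocks, giving {A,G} and {B}.
No further refinement is possible. Final partition (6 blocks): {C} | {A,G} | {E} | {D} | {F} | {B}.

6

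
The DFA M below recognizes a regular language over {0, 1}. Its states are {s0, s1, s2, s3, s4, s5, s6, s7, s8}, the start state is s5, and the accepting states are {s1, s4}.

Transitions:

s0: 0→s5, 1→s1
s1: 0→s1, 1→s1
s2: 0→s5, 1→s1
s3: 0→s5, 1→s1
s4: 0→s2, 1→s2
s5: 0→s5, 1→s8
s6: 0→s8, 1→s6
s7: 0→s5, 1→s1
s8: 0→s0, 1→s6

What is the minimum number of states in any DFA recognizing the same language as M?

Reachable states from the start: {s0,s1,s5,s6,s8}. Unreachable: {s2,s3,s4,s7} — drop them.
Initial partition by acceptance: {s1} | {s0,s5,s6,s8}.
On input 1, block {s0,s5,s6,s8} splits into {s5,s6,s8} and {s0}.
Refine {s5,s6,s8} on symbol 0: members go to different blocks, giving {s5,s6} and {s8}.
Refine {s5,s6} on symbol 0: members go to different blocks, giving {s5} and {s6}.
No further refinement is possible. Final partition (5 blocks): {s1} | {s5} | {s0} | {s8} | {s6}.

5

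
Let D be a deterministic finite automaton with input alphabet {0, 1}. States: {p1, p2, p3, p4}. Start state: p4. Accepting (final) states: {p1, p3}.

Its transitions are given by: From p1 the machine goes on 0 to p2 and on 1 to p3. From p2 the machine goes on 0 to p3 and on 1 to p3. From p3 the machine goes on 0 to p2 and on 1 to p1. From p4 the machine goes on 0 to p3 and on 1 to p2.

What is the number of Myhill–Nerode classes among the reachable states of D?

Initial partition by acceptance: {p1,p3} | {p2,p4}.
On input 1, block {p2,p4} splits into {p2} and {p4}.
The partition is now stable with 3 blocks: {p1,p3} | {p2} | {p4}.

3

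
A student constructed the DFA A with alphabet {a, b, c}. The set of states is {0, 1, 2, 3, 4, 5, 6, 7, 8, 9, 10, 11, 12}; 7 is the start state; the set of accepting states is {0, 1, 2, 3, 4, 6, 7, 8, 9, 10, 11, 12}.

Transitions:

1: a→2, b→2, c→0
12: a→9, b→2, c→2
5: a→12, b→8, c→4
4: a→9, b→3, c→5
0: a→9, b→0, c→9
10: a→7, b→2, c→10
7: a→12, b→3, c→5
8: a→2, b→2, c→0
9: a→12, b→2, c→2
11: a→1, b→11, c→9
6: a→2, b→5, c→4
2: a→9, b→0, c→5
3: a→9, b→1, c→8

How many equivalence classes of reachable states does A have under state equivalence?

Reachable states from the start: {0,1,2,3,4,5,7,8,9,12}. Unreachable: {6,10,11} — drop them.
Start with accepting vs non-accepting: {0,1,2,3,4,7,8,9,12} | {5}.
Split {0,1,2,3,4,7,8,9,12} by δ(·,c) → {0,1,3,8,9,12} and {2,4,7}.
Refine {0,1,3,8,9,12} on symbol a: members go to different blocks, giving {0,3,9,12} and {1,8}.
Split {0,3,9,12} by δ(·,b) → {9,12} and {0} and {3}.
Refine {2,4,7} on symbol b: members go to different blocks, giving {4,7} and {2}.
Stable partition: {9,12} | {5} | {4,7} | {1,8} | {0} | {3} | {2} — 7 equivalence classes.

7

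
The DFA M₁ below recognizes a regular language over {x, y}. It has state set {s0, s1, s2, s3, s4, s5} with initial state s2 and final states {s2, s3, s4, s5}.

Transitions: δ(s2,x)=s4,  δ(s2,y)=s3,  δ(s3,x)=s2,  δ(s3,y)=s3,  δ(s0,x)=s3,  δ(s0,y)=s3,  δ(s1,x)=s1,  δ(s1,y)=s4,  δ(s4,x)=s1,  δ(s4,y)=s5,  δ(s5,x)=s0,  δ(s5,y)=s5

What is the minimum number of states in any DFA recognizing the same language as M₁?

6

Every state is reachable, so we keep all 6.
Initial partition by acceptance: {s2,s3,s4,s5} | {s0,s1}.
Refine {s2,s3,s4,s5} on symbol x: members go to different blocks, giving {s2,s3} and {s4,s5}.
Split {s2,s3} by δ(·,x) → {s2} and {s3}.
Refine {s0,s1} on symbol x: members go to different blocks, giving {s0} and {s1}.
Split {s4,s5} by δ(·,x) → {s4} and {s5}.
No further refinement is possible. Final partition (6 blocks): {s2} | {s0} | {s4} | {s3} | {s1} | {s5}.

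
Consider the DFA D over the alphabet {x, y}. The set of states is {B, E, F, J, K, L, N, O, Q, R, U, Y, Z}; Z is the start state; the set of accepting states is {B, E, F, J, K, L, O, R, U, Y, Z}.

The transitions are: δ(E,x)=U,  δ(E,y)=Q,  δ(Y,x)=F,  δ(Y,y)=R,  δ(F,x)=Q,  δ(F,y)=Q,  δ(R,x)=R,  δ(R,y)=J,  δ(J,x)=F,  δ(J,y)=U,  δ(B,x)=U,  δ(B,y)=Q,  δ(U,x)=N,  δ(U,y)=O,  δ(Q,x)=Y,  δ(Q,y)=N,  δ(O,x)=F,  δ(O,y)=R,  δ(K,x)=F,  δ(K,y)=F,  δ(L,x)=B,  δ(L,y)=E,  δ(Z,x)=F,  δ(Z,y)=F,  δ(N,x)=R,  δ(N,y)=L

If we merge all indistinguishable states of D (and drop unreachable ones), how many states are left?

Reachable states from the start: {B,E,F,J,L,N,O,Q,R,U,Y,Z}. Unreachable: {K} — drop them.
P0 = {B,E,F,J,L,O,R,U,Y,Z} | {N,Q}.
Split {B,E,F,J,L,O,R,U,Y,Z} by δ(·,x) → {B,E,J,L,O,R,Y,Z} and {F,U}.
Refine {B,E,J,L,O,R,Y,Z} on symbol x: members go to different blocks, giving {B,E,J,O,Y,Z} and {L,R}.
On input y, block {B,E,J,O,Y,Z} splits into {B,E} and {O,Y} and {J,Z}.
Refine {N,Q} on symbol x: members go to different blocks, giving {Q} and {N}.
Split {F,U} by δ(·,x) → {F} and {U}.
Refine {L,R} on symbol x: members go to different blocks, giving {R} and {L}.
Refine {J,Z} on symbol y: members go to different blocks, giving {J} and {Z}.
Stable partition: {B,E} | {Q} | {F} | {R} | {O,Y} | {J} | {N} | {U} | {L} | {Z} — 10 equivalence classes.

10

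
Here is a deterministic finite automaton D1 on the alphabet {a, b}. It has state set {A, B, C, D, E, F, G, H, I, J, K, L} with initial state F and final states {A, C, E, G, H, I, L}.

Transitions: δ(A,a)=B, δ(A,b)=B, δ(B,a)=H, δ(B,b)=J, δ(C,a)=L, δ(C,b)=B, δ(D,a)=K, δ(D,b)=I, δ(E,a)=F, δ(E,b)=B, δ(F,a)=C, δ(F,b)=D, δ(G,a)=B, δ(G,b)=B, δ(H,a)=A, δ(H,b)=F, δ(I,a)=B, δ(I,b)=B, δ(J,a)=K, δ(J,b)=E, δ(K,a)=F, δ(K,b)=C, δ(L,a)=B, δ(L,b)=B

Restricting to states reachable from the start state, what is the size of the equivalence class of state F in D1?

2

Reachable states from the start: {A,B,C,D,E,F,H,I,J,K,L}. Unreachable: {G} — drop them.
Start with accepting vs non-accepting: {A,C,E,H,I,L} | {B,D,F,J,K}.
Split {A,C,E,H,I,L} by δ(·,a) → {A,E,I,L} and {C,H}.
On input a, block {B,D,F,J,K} splits into {D,J,K} and {B,F}.
On input a, block {D,J,K} splits into {D,J} and {K}.
The partition is now stable with 5 blocks: {A,E,I,L} | {D,J} | {C,H} | {B,F} | {K}.
The equivalence class containing F is {B,F}, of size 2.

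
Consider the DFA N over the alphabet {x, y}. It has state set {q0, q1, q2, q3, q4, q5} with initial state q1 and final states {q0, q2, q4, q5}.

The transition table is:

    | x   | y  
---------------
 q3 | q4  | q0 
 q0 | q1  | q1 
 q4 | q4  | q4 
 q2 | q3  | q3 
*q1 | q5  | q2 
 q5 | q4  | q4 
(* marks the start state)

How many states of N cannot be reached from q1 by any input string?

0

Every one of the 6 states is reachable from q1.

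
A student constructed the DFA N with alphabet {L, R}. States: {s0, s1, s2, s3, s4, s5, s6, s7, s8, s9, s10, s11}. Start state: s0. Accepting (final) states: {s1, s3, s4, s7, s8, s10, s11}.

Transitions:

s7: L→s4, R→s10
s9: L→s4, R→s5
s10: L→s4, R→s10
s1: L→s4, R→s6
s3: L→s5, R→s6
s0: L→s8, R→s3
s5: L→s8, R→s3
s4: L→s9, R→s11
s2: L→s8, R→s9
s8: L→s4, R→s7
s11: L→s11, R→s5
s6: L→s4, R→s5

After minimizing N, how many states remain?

First remove the unreachable states {s1,s2}; 10 states remain.
Initial partition by acceptance: {s3,s4,s7,s8,s10,s11} | {s0,s5,s6,s9}.
Refine {s3,s4,s7,s8,s10,s11} on symbol L: members go to different blocks, giving {s7,s8,s10,s11} and {s3,s4}.
Refine {s7,s8,s10,s11} on symbol L: members go to different blocks, giving {s7,s8,s10} and {s11}.
Split {s0,s5,s6,s9} by δ(·,L) → {s0,s5} and {s6,s9}.
Refine {s3,s4} on symbol L: members go to different blocks, giving {s3} and {s4}.
Stable partition: {s7,s8,s10} | {s0,s5} | {s3} | {s11} | {s6,s9} | {s4} — 6 equivalence classes.

6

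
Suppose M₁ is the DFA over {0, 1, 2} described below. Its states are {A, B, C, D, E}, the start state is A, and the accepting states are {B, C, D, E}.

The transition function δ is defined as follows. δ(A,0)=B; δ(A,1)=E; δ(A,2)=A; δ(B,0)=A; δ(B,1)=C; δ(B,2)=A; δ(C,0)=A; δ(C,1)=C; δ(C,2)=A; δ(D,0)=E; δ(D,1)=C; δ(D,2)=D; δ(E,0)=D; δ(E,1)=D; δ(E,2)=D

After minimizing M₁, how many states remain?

Every state is reachable, so we keep all 5.
Initial partition by acceptance: {B,C,D,E} | {A}.
Split {B,C,D,E} by δ(·,0) → {B,C} and {D,E}.
Split {D,E} by δ(·,1) → {D} and {E}.
The partition is now stable with 4 blocks: {B,C} | {A} | {D} | {E}.

4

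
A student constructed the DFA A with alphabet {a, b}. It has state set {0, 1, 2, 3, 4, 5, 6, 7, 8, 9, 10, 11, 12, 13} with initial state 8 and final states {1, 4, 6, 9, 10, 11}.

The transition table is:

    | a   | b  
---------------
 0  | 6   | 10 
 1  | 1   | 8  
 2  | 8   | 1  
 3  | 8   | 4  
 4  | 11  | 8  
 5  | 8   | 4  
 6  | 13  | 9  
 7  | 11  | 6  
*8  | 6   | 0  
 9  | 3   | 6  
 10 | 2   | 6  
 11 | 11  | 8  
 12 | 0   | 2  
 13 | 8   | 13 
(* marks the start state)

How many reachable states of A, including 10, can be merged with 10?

2

Reachable states from the start: {0,1,2,3,4,6,8,9,10,11,13}. Unreachable: {5,7,12} — drop them.
Start with accepting vs non-accepting: {1,4,6,9,10,11} | {0,2,3,8,13}.
On input a, block {1,4,6,9,10,11} splits into {1,4,11} and {6,9,10}.
Split {0,2,3,8,13} by δ(·,a) → {2,3,13} and {0,8}.
Split {2,3,13} by δ(·,b) → {2,3} and {13}.
Split {6,9,10} by δ(·,a) → {9,10} and {6}.
Split {0,8} by δ(·,b) → {0} and {8}.
No further refinement is possible. Final partition (7 blocks): {1,4,11} | {2,3} | {9,10} | {0} | {13} | {6} | {8}.
State 10 belongs to the block {9,10}, which has 2 states.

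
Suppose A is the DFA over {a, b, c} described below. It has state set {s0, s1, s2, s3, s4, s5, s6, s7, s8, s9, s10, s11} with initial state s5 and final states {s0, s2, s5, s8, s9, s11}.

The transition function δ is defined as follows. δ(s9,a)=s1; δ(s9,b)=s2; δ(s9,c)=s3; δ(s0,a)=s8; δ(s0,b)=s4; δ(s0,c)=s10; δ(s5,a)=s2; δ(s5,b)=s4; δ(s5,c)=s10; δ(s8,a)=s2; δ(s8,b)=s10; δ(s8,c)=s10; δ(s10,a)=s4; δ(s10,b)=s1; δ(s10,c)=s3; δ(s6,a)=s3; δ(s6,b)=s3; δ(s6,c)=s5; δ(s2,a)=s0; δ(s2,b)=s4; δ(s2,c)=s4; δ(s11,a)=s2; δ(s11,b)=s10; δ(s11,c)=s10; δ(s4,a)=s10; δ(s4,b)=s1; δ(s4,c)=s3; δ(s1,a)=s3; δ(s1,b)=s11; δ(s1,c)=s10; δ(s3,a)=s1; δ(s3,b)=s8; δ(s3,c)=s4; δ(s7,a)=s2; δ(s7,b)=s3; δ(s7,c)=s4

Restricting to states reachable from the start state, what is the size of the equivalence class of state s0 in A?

First remove the unreachable states {s6,s7,s9}; 9 states remain.
Initial partition by acceptance: {s0,s2,s5,s8,s11} | {s1,s3,s4,s10}.
On input b, block {s1,s3,s4,s10} splits into {s1,s3} and {s4,s10}.
The partition is now stable with 3 blocks: {s0,s2,s5,s8,s11} | {s1,s3} | {s4,s10}.
State s0 belongs to the block {s0,s2,s5,s8,s11}, which has 5 states.

5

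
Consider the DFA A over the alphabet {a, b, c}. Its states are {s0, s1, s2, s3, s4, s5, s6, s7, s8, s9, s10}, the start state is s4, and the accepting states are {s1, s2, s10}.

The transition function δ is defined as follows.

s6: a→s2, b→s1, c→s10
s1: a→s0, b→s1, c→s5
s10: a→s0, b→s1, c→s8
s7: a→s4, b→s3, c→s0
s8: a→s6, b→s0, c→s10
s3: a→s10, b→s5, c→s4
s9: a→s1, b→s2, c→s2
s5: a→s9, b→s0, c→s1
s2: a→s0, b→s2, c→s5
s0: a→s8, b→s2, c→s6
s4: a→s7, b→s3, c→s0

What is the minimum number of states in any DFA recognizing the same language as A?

Every state is reachable, so we keep all 11.
Start with accepting vs non-accepting: {s1,s2,s10} | {s0,s3,s4,s5,s6,s7,s8,s9}.
Refine {s0,s3,s4,s5,s6,s7,s8,s9} on symbol a: members go to different blocks, giving {s0,s4,s5,s7,s8} and {s3,s6,s9}.
Refine {s0,s4,s5,s7,s8} on symbol a: members go to different blocks, giving {s0,s4,s7} and {s5,s8}.
Split {s0,s4,s7} by δ(·,a) → {s4,s7} and {s0}.
Refine {s3,s6,s9} on symbol b: members go to different blocks, giving {s6,s9} and {s3}.
The partition is now stable with 6 blocks: {s1,s2,s10} | {s4,s7} | {s6,s9} | {s5,s8} | {s0} | {s3}.

6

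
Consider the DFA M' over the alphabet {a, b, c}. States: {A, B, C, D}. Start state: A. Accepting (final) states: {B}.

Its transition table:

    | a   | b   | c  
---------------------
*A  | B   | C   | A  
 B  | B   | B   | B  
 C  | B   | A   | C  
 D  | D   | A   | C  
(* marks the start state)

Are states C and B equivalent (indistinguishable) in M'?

No

States {D} cannot be reached from the start state, so discard them.
Initial partition by acceptance: {B} | {A,C}.
Stable partition: {B} | {A,C} — 2 equivalence classes.
C and B end up in different blocks, so they are distinguishable. For instance, the string 'ε' is accepted from only B.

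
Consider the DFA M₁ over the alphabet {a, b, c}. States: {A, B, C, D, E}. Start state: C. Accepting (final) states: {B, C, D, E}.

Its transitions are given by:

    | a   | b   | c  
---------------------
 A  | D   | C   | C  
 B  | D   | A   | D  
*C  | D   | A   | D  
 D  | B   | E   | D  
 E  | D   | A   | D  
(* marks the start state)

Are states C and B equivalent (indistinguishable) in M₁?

Yes

Initial partition by acceptance: {B,C,D,E} | {A}.
On input b, block {B,C,D,E} splits into {B,C,E} and {D}.
Stable partition: {B,C,E} | {A} | {D} — 3 equivalence classes.
C and B lie in the same block of the stable partition, so they are equivalent — no string distinguishes them.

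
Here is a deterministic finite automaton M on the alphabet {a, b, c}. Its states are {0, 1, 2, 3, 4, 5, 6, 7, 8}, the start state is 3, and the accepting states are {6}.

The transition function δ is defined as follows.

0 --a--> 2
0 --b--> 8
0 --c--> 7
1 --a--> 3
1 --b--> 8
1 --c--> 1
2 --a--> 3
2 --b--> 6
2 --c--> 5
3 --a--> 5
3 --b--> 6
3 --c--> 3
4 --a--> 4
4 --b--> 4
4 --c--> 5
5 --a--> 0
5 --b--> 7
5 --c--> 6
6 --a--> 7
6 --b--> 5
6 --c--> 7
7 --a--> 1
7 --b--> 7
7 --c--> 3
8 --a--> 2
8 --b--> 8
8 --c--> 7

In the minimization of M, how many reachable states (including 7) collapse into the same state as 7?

States {4} cannot be reached from the start state, so discard them.
Initial partition by acceptance: {6} | {0,1,2,3,5,7,8}.
On input b, block {0,1,2,3,5,7,8} splits into {0,1,5,7,8} and {2,3}.
On input a, block {0,1,5,7,8} splits into {0,1,8} and {5,7}.
Split {0,1,8} by δ(·,c) → {0,8} and {1}.
Split {2,3} by δ(·,a) → {2} and {3}.
Split {5,7} by δ(·,a) → {5} and {7}.
No further refinement is possible. Final partition (7 blocks): {6} | {0,8} | {2} | {5} | {1} | {3} | {7}.
State 7 belongs to the block {7}, which has 1 states.

1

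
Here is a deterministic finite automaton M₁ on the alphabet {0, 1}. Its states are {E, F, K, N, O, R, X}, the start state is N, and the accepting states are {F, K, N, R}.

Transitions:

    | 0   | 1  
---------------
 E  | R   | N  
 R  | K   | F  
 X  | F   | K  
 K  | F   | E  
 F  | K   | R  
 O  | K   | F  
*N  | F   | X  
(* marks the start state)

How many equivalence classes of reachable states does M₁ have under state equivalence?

3

States {O} cannot be reached from the start state, so discard them.
P0 = {F,K,N,R} | {E,X}.
Refine {F,K,N,R} on symbol 1: members go to different blocks, giving {K,N} and {F,R}.
No further refinement is possible. Final partition (3 blocks): {K,N} | {E,X} | {F,R}.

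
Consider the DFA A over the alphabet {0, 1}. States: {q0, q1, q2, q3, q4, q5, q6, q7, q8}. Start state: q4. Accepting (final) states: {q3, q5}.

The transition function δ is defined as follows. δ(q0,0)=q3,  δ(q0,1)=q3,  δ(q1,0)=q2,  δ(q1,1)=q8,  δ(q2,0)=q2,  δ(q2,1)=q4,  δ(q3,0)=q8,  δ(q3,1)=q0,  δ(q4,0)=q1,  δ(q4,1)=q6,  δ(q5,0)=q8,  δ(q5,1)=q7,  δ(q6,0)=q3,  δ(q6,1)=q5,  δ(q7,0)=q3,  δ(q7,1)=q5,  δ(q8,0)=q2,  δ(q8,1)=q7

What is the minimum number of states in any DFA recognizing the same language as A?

Start with accepting vs non-accepting: {q3,q5} | {q0,q1,q2,q4,q6,q7,q8}.
On input 0, block {q0,q1,q2,q4,q6,q7,q8} splits into {q1,q2,q4,q8} and {q0,q6,q7}.
Refine {q1,q2,q4,q8} on symbol 1: members go to different blocks, giving {q1,q2} and {q4,q8}.
No further refinement is possible. Final partition (4 blocks): {q3,q5} | {q1,q2} | {q0,q6,q7} | {q4,q8}.

4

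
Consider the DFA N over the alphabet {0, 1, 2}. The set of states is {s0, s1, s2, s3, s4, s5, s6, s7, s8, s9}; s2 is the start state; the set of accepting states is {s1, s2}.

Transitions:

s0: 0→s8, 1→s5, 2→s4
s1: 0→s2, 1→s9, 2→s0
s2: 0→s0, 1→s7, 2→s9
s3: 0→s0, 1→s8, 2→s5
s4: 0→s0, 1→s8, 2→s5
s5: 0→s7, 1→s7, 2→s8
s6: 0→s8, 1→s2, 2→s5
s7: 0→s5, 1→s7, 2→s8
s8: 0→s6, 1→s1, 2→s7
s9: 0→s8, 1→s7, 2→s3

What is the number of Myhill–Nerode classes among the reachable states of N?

7

All states are reachable from the start state.
P0 = {s1,s2} | {s0,s3,s4,s5,s6,s7,s8,s9}.
On input 0, block {s1,s2} splits into {s1} and {s2}.
On input 1, block {s0,s3,s4,s5,s6,s7,s8,s9} splits into {s0,s3,s4,s5,s7,s9} and {s6} and {s8}.
On input 0, block {s0,s3,s4,s5,s7,s9} splits into {s3,s4,s5,s7} and {s0,s9}.
Split {s3,s4,s5,s7} by δ(·,0) → {s3,s4} and {s5,s7}.
Stable partition: {s1} | {s3,s4} | {s2} | {s6} | {s8} | {s0,s9} | {s5,s7} — 7 equivalence classes.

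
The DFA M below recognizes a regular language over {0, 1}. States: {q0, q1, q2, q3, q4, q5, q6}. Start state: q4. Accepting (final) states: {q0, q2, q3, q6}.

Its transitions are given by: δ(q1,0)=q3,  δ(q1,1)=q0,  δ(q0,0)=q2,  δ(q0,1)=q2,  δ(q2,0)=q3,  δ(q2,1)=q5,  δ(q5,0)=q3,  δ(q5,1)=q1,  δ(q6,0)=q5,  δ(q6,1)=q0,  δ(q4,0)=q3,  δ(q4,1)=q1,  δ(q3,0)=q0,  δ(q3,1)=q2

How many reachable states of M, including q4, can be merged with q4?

First remove the unreachable states {q6}; 6 states remain.
Initial partition by acceptance: {q0,q2,q3} | {q1,q4,q5}.
On input 1, block {q0,q2,q3} splits into {q0,q3} and {q2}.
On input 0, block {q0,q3} splits into {q0} and {q3}.
On input 1, block {q1,q4,q5} splits into {q4,q5} and {q1}.
No further refinement is possible. Final partition (5 blocks): {q0} | {q4,q5} | {q2} | {q3} | {q1}.
The equivalence class containing q4 is {q4,q5}, of size 2.

2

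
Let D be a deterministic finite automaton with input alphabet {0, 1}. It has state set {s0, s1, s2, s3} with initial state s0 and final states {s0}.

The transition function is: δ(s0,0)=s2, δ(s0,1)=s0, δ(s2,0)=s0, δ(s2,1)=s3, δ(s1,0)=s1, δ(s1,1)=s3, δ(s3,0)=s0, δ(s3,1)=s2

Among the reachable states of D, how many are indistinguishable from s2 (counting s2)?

2

States {s1} cannot be reached from the start state, so discard them.
P0 = {s0} | {s2,s3}.
Stable partition: {s0} | {s2,s3} — 2 equivalence classes.
State s2 belongs to the block {s2,s3}, which has 2 states.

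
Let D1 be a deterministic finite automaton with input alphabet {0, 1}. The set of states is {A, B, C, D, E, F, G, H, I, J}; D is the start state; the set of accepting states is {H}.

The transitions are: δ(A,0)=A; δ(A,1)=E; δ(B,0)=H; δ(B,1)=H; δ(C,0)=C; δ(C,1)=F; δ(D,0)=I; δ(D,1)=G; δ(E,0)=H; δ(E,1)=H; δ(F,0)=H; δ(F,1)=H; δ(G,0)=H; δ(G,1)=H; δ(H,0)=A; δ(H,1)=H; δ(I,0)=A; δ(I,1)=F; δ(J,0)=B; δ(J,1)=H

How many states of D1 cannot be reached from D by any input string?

3

BFS from D reaches {A, D, E, F, G, H, I}; the 3 state(s) B, C, J are never visited.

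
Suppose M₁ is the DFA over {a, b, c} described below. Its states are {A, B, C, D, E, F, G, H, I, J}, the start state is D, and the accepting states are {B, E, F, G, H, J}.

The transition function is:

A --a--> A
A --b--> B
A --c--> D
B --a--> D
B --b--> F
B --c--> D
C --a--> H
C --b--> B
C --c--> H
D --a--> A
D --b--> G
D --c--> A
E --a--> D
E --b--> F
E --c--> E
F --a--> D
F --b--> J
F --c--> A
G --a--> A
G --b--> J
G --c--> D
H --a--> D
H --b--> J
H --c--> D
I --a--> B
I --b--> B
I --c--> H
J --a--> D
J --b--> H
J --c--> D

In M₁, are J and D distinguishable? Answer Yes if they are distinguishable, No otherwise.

Yes

First remove the unreachable states {C,E,I}; 7 states remain.
P0 = {B,F,G,H,J} | {A,D}.
Stable partition: {B,F,G,H,J} | {A,D} — 2 equivalence classes.
J and D end up in different blocks, so they are distinguishable. For instance, the string 'ε' is accepted from only J.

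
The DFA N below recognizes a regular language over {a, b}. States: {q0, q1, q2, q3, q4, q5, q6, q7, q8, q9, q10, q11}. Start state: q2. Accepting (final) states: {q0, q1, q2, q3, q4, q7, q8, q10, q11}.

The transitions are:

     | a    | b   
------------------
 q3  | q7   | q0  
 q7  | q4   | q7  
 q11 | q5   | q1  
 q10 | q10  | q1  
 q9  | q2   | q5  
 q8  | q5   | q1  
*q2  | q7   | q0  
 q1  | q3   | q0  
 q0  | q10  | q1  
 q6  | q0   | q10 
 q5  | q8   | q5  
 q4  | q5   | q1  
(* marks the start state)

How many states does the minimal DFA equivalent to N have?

States {q6,q9,q11} cannot be reached from the start state, so discard them.
Initial partition by acceptance: {q0,q1,q2,q3,q4,q7,q8,q10} | {q5}.
On input a, block {q0,q1,q2,q3,q4,q7,q8,q10} splits into {q0,q1,q2,q3,q7,q10} and {q4,q8}.
Split {q0,q1,q2,q3,q7,q10} by δ(·,a) → {q0,q1,q2,q3,q10} and {q7}.
On input a, block {q0,q1,q2,q3,q10} splits into {q0,q1,q10} and {q2,q3}.
Refine {q0,q1,q10} on symbol a: members go to different blocks, giving {q0,q10} and {q1}.
No further refinement is possible. Final partition (6 blocks): {q0,q10} | {q5} | {q4,q8} | {q7} | {q2,q3} | {q1}.

6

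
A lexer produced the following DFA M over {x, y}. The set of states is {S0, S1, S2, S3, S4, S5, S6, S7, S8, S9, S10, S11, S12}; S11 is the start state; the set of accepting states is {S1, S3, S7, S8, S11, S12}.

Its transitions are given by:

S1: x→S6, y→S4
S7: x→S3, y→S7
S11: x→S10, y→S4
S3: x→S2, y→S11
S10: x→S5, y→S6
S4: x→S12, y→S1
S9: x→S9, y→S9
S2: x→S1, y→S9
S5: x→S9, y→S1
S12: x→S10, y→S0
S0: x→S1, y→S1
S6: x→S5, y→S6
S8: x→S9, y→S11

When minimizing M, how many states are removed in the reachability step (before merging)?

Starting at S11 and following transitions, the reachable set is {S0, S1, S4, S5, S6, S9, S10, S11, S12}. That leaves S2, S3, S7, S8 unreachable — 4 in total.

4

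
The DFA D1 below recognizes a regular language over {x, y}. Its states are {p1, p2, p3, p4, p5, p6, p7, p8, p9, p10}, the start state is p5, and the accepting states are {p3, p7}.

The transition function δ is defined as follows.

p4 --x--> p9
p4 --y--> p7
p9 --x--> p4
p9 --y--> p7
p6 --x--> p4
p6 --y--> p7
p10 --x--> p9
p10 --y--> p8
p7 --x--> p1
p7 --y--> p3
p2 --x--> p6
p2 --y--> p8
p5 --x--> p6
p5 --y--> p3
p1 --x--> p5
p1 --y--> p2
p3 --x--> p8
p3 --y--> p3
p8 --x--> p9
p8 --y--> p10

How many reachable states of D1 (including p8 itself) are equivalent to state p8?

4

All states are reachable from the start state.
Start with accepting vs non-accepting: {p3,p7} | {p1,p2,p4,p5,p6,p8,p9,p10}.
Refine {p1,p2,p4,p5,p6,p8,p9,p10} on symbol y: members go to different blocks, giving {p1,p2,p8,p10} and {p4,p5,p6,p9}.
No further refinement is possible. Final partition (3 blocks): {p3,p7} | {p1,p2,p8,p10} | {p4,p5,p6,p9}.
State p8 belongs to the block {p1,p2,p8,p10}, which has 4 states.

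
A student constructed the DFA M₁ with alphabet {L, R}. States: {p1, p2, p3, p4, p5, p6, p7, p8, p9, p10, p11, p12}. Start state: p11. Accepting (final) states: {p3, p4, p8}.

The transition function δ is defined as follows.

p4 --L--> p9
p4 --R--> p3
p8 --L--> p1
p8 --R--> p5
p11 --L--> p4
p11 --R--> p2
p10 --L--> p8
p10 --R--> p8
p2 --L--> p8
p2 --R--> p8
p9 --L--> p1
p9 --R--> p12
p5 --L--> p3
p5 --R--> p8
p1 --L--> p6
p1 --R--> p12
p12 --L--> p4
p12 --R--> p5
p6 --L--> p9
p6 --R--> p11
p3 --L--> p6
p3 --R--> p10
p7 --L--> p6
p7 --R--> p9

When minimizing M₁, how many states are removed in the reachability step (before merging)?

BFS from p11 reaches {p1, p2, p3, p4, p5, p6, p8, p9, p10, p11, p12}; the 1 state(s) p7 are never visited.

1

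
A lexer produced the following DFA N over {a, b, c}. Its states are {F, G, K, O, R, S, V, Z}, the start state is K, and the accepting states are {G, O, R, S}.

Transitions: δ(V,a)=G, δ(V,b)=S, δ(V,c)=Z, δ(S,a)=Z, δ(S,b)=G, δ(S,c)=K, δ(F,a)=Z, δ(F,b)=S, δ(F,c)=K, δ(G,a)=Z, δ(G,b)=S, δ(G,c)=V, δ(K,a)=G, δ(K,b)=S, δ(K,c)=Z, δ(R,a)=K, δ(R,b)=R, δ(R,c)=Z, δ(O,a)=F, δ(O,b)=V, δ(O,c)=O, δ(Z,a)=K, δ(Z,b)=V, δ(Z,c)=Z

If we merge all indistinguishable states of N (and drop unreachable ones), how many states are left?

3

States {F,O,R} cannot be reached from the start state, so discard them.
Initial partition by acceptance: {G,S} | {K,V,Z}.
Split {K,V,Z} by δ(·,a) → {K,V} and {Z}.
Stable partition: {G,S} | {K,V} | {Z} — 3 equivalence classes.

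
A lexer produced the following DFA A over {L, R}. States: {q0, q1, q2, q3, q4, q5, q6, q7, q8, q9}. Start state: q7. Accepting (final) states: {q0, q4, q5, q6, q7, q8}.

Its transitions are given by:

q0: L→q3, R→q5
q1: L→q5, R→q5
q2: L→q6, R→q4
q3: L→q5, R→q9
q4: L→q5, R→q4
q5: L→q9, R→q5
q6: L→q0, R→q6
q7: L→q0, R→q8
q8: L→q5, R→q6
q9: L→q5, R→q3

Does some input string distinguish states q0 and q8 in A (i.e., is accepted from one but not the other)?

Yes

Reachable states from the start: {q0,q3,q5,q6,q7,q8,q9}. Unreachable: {q1,q2,q4} — drop them.
Start with accepting vs non-accepting: {q0,q5,q6,q7,q8} | {q3,q9}.
On input L, block {q0,q5,q6,q7,q8} splits into {q6,q7,q8} and {q0,q5}.
Stable partition: {q6,q7,q8} | {q3,q9} | {q0,q5} — 3 equivalence classes.
q0 and q8 end up in different blocks, so they are distinguishable. For instance, the string 'L' is accepted from only q8.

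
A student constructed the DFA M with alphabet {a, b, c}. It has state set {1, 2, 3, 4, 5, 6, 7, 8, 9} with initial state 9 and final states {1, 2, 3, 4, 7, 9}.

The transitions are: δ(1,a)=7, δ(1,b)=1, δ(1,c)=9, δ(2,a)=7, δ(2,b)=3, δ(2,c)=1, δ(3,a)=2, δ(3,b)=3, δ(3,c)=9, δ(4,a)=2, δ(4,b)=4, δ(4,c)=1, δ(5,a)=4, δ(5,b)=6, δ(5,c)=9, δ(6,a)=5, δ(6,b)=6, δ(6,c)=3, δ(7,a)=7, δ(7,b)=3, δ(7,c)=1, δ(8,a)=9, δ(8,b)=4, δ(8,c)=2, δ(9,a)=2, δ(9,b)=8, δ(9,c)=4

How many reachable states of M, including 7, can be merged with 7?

2

Reachable states from the start: {1,2,3,4,7,8,9}. Unreachable: {5,6} — drop them.
P0 = {1,2,3,4,7,9} | {8}.
Refine {1,2,3,4,7,9} on symbol b: members go to different blocks, giving {1,2,3,4,7} and {9}.
On input c, block {1,2,3,4,7} splits into {2,4,7} and {1,3}.
Refine {2,4,7} on symbol b: members go to different blocks, giving {2,7} and {4}.
No further refinement is possible. Final partition (5 blocks): {2,7} | {8} | {9} | {1,3} | {4}.
The equivalence class containing 7 is {2,7}, of size 2.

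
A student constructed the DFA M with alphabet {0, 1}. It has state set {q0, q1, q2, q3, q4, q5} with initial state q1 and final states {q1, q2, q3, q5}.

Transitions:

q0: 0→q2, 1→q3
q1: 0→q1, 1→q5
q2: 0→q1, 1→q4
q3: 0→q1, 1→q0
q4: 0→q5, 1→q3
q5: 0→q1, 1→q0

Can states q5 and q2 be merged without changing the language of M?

Yes

Start with accepting vs non-accepting: {q1,q2,q3,q5} | {q0,q4}.
On input 1, block {q1,q2,q3,q5} splits into {q2,q3,q5} and {q1}.
Stable partition: {q2,q3,q5} | {q0,q4} | {q1} — 3 equivalence classes.
q5 and q2 lie in the same block of the stable partition, so they are equivalent — no string distinguishes them.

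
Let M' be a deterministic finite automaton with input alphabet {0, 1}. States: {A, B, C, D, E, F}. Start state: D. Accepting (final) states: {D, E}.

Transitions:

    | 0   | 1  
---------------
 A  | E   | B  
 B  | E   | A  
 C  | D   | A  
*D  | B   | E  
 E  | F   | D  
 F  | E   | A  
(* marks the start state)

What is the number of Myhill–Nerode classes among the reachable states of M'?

Reachable states from the start: {A,B,D,E,F}. Unreachable: {C} — drop them.
Start with accepting vs non-accepting: {D,E} | {A,B,F}.
Stable partition: {D,E} | {A,B,F} — 2 equivalence classes.

2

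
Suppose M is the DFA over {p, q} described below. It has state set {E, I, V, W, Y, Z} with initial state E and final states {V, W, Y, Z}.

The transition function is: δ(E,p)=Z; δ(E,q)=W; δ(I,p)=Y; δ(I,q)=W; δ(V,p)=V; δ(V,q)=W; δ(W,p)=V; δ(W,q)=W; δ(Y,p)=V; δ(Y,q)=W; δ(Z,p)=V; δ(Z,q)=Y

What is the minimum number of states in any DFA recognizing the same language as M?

2

Reachable states from the start: {E,V,W,Y,Z}. Unreachable: {I} — drop them.
Initial partition by acceptance: {V,W,Y,Z} | {E}.
The partition is now stable with 2 blocks: {V,W,Y,Z} | {E}.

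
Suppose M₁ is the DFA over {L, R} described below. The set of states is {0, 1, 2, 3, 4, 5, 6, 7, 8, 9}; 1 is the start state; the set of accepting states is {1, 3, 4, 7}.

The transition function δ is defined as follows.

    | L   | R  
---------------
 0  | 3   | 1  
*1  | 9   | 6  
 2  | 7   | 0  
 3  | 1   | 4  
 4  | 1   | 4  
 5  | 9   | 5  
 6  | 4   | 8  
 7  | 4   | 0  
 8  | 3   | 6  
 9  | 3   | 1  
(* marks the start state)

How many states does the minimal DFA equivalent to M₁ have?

4

States {0,2,5,7} cannot be reached from the start state, so discard them.
Start with accepting vs non-accepting: {1,3,4} | {6,8,9}.
Split {1,3,4} by δ(·,L) → {3,4} and {1}.
Split {6,8,9} by δ(·,R) → {6,8} and {9}.
The partition is now stable with 4 blocks: {3,4} | {6,8} | {1} | {9}.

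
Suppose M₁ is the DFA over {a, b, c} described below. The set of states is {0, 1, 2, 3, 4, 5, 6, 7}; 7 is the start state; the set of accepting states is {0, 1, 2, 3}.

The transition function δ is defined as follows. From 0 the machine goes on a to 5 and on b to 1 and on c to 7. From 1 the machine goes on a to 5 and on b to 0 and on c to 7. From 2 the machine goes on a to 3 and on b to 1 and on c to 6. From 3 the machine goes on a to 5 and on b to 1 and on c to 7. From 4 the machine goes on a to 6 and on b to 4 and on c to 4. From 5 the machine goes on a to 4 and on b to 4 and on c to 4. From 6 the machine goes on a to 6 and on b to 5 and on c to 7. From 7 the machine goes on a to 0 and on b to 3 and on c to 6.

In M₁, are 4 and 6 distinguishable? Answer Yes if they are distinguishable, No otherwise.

States {2} cannot be reached from the start state, so discard them.
Start with accepting vs non-accepting: {0,1,3} | {4,5,6,7}.
Refine {4,5,6,7} on symbol a: members go to different blocks, giving {4,5,6} and {7}.
On input c, block {4,5,6} splits into {4,5} and {6}.
On input a, block {4,5} splits into {4} and {5}.
The partition is now stable with 5 blocks: {0,1,3} | {4} | {7} | {6} | {5}.
4 and 6 end up in different blocks, so they are distinguishable. For instance, the string 'ca' is accepted from only 6.

Yes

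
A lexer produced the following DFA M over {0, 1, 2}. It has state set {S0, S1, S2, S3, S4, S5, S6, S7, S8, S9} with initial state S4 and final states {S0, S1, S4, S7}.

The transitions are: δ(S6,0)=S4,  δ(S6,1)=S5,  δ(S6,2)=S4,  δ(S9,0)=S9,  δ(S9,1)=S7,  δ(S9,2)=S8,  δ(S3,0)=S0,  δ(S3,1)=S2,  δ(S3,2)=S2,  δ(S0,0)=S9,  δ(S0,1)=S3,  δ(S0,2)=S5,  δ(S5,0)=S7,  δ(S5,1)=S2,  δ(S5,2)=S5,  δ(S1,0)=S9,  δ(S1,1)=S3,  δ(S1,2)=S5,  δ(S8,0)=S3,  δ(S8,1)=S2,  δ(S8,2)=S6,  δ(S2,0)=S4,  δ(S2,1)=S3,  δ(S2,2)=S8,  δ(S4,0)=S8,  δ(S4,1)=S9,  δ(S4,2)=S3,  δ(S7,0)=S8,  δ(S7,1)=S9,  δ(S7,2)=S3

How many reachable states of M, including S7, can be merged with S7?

Reachable states from the start: {S0,S2,S3,S4,S5,S6,S7,S8,S9}. Unreachable: {S1} — drop them.
Start with accepting vs non-accepting: {S0,S4,S7} | {S2,S3,S5,S6,S8,S9}.
Split {S2,S3,S5,S6,S8,S9} by δ(·,0) → {S2,S3,S5,S6} and {S8,S9}.
Split {S0,S4,S7} by δ(·,1) → {S4,S7} and {S0}.
Split {S2,S3,S5,S6} by δ(·,0) → {S2,S5,S6} and {S3}.
Split {S2,S5,S6} by δ(·,1) → {S5,S6} and {S2}.
Split {S5,S6} by δ(·,1) → {S5} and {S6}.
Split {S8,S9} by δ(·,0) → {S8} and {S9}.
No further refinement is possible. Final partition (8 blocks): {S4,S7} | {S5} | {S8} | {S0} | {S3} | {S2} | {S6} | {S9}.
The equivalence class containing S7 is {S4,S7}, of size 2.

2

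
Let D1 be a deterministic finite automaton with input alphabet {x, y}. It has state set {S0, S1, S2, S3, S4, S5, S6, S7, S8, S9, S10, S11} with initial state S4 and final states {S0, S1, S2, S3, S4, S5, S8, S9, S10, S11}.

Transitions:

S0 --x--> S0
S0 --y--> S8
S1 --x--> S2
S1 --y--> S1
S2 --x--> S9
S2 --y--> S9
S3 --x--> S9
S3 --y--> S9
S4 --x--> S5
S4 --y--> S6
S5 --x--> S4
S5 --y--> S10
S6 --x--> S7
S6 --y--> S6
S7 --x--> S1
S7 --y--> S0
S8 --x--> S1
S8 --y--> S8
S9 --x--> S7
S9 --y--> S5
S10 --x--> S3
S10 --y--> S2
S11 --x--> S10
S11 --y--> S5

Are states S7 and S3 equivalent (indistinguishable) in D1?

First remove the unreachable states {S11}; 11 states remain.
Start with accepting vs non-accepting: {S0,S1,S2,S3,S4,S5,S8,S9,S10} | {S6,S7}.
On input x, block {S0,S1,S2,S3,S4,S5,S8,S9,S10} splits into {S0,S1,S2,S3,S4,S5,S8,S10} and {S9}.
On input x, block {S0,S1,S2,S3,S4,S5,S8,S10} splits into {S0,S1,S4,S5,S8,S10} and {S2,S3}.
Refine {S0,S1,S4,S5,S8,S10} on symbol x: members go to different blocks, giving {S0,S4,S5,S8} and {S1,S10}.
On input x, block {S0,S4,S5,S8} splits into {S0,S4,S5} and {S8}.
On input y, block {S0,S4,S5} splits into {S0} and {S4} and {S5}.
On input x, block {S6,S7} splits into {S6} and {S7}.
Split {S1,S10} by δ(·,y) → {S1} and {S10}.
No further refinement is possible. Final partition (10 blocks): {S0} | {S6} | {S9} | {S2,S3} | {S1} | {S8} | {S4} | {S5} | {S7} | {S10}.
S7 and S3 end up in different blocks, so they are distinguishable. For instance, the string 'ε' is accepted from only S3.

No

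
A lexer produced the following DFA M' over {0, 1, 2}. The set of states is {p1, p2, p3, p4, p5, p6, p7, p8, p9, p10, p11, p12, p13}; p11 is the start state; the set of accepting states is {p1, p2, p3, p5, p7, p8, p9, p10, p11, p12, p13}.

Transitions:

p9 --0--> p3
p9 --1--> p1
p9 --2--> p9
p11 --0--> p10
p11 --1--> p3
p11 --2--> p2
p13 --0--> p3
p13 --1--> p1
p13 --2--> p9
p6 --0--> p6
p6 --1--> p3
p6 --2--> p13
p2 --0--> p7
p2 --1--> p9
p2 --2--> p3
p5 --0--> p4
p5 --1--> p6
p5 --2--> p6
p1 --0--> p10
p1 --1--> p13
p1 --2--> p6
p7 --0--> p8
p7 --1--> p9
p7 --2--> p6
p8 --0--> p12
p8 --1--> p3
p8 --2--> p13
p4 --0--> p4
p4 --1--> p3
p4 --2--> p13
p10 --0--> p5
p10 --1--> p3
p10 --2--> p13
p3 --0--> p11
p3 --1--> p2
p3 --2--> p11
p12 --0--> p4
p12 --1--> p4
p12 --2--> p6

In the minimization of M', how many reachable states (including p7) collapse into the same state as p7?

2

Initial partition by acceptance: {p1,p2,p3,p5,p7,p8,p9,p10,p11,p12,p13} | {p4,p6}.
On input 0, block {p1,p2,p3,p5,p7,p8,p9,p10,p11,p12,p13} splits into {p1,p2,p3,p7,p8,p9,p10,p11,p13} and {p5,p12}.
Split {p1,p2,p3,p7,p8,p9,p10,p11,p13} by δ(·,0) → {p1,p2,p3,p7,p9,p11,p13} and {p8,p10}.
Split {p1,p2,p3,p7,p9,p11,p13} by δ(·,0) → {p2,p3,p9,p13} and {p1,p7,p11}.
Split {p2,p3,p9,p13} by δ(·,0) → {p2,p3} and {p9,p13}.
Split {p2,p3} by δ(·,1) → {p2} and {p3}.
Refine {p1,p7,p11} on symbol 1: members go to different blocks, giving {p1,p7} and {p11}.
The partition is now stable with 8 blocks: {p2} | {p4,p6} | {p5,p12} | {p8,p10} | {p1,p7} | {p9,p13} | {p3} | {p11}.
The equivalence class containing p7 is {p1,p7}, of size 2.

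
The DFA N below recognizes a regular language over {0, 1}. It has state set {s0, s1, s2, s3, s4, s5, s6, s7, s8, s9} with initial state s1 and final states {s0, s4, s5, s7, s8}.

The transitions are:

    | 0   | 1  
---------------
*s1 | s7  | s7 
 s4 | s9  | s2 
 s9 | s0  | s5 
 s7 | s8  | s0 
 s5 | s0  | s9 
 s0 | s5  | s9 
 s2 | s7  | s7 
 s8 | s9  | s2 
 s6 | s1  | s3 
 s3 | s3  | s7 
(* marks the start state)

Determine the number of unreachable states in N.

3

Starting at s1 and following transitions, the reachable set is {s0, s1, s2, s5, s7, s8, s9}. That leaves s3, s4, s6 unreachable — 3 in total.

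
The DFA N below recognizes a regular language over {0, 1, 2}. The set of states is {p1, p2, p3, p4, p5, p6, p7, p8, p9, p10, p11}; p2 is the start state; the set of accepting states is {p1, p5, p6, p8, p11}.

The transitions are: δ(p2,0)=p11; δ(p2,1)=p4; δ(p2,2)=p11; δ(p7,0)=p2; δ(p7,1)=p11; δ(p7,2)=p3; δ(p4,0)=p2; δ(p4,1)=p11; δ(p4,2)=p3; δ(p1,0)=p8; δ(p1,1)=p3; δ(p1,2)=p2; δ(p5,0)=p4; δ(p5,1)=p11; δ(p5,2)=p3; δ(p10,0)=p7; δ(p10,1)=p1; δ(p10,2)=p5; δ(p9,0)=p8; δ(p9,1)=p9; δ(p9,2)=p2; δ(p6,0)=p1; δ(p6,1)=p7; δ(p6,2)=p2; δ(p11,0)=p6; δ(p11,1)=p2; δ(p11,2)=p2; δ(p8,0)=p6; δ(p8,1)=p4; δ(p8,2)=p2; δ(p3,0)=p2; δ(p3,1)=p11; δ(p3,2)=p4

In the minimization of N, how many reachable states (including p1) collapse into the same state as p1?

3

First remove the unreachable states {p5,p9,p10}; 8 states remain.
Initial partition by acceptance: {p1,p6,p8,p11} | {p2,p3,p4,p7}.
Refine {p2,p3,p4,p7} on symbol 0: members go to different blocks, giving {p3,p4,p7} and {p2}.
Refine {p1,p6,p8,p11} on symbol 1: members go to different blocks, giving {p1,p6,p8} and {p11}.
No further refinement is possible. Final partition (4 blocks): {p1,p6,p8} | {p3,p4,p7} | {p2} | {p11}.
The equivalence class containing p1 is {p1,p6,p8}, of size 3.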